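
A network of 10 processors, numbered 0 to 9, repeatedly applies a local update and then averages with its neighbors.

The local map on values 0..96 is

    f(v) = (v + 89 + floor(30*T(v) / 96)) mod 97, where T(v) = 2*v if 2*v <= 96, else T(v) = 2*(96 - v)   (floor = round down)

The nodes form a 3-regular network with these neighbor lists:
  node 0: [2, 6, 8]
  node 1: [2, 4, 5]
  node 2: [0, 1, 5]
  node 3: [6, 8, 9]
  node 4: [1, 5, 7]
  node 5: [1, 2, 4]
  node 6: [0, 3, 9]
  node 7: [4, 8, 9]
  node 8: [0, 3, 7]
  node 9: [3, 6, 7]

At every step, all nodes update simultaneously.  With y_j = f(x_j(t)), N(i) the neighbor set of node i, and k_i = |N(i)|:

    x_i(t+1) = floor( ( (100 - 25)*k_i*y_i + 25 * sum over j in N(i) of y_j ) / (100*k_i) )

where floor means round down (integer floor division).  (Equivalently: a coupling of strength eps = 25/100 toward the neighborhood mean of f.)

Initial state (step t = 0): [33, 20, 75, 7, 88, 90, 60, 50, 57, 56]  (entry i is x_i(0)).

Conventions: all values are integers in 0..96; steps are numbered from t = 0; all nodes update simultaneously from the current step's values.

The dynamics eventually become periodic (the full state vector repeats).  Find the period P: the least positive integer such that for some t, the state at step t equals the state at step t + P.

Answer: 1
Key observation: The state at step 7, [82, 82, 82, 82, 82, 82, 82, 82, 82, 82], reappears at step 8 — and no state repeats earlier — so the cycle the system enters has period 1.

Derivation:
t=0: [33, 20, 75, 7, 88, 90, 60, 50, 57, 56]
t=1: [52, 38, 72, 20, 78, 79, 65, 71, 64, 67]
t=2: [72, 59, 76, 37, 78, 78, 71, 78, 71, 72]
t=3: [78, 75, 79, 58, 80, 80, 76, 80, 76, 76]
t=4: [80, 80, 81, 74, 81, 81, 79, 81, 79, 79]
t=5: [81, 82, 82, 79, 82, 82, 80, 81, 81, 80]
t=6: [82, 82, 82, 81, 82, 82, 81, 82, 81, 81]
t=7: [82, 82, 82, 82, 82, 82, 82, 82, 82, 82]
t=8: [82, 82, 82, 82, 82, 82, 82, 82, 82, 82]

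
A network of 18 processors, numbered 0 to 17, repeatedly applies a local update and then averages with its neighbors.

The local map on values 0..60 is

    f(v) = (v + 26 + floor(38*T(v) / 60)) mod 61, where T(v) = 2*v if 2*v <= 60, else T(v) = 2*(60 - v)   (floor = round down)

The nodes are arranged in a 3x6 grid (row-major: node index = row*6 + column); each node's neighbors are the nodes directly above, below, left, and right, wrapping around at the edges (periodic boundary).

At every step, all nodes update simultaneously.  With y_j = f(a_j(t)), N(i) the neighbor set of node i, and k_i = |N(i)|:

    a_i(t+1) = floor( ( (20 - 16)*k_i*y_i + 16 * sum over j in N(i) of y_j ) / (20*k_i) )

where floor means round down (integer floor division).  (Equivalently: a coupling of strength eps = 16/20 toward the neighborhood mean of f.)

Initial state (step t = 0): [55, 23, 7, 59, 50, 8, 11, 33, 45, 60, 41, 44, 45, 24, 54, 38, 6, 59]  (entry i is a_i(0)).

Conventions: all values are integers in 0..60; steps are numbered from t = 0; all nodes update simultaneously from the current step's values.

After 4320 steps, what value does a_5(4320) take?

Simulating step by step:
t=0: [55, 23, 7, 59, 50, 8, 11, 33, 45, 60, 41, 44, 45, 24, 54, 38, 6, 59]
t=1: [33, 27, 27, 29, 33, 30, 33, 29, 30, 27, 30, 35, 29, 24, 29, 29, 30, 33]
t=2: [30, 26, 29, 28, 32, 32, 31, 28, 29, 30, 31, 32, 29, 27, 27, 29, 32, 31]
t=3: [30, 28, 27, 30, 31, 32, 31, 27, 29, 30, 32, 32, 30, 26, 28, 29, 31, 31]
t=4: [31, 27, 29, 30, 32, 32, 31, 27, 28, 31, 32, 32, 30, 27, 27, 31, 31, 32]
t=5: [31, 28, 28, 31, 32, 32, 31, 27, 28, 31, 32, 32, 31, 27, 28, 31, 32, 32]
t=6: [31, 28, 28, 31, 32, 32, 30, 28, 28, 31, 32, 32, 30, 28, 28, 31, 32, 32]
t=7: [31, 28, 28, 31, 32, 32, 31, 29, 28, 31, 32, 32, 31, 29, 28, 31, 32, 32]
t=8: [31, 29, 28, 31, 32, 32, 31, 29, 29, 31, 32, 32, 31, 29, 29, 31, 32, 32]
t=9: [31, 30, 30, 31, 32, 32, 31, 30, 30, 31, 32, 32, 31, 30, 30, 31, 32, 32]
t=10: [32, 32, 32, 32, 32, 32, 32, 32, 32, 32, 32, 32, 32, 32, 32, 32, 32, 32]
t=11: [32, 32, 32, 32, 32, 32, 32, 32, 32, 32, 32, 32, 32, 32, 32, 32, 32, 32]

Answer: a_5(4320) = 32
Key observation: The state at step 10, [32, 32, 32, 32, 32, 32, 32, 32, 32, 32, 32, 32, 32, 32, 32, 32, 32, 32], reappears at step 11: the system is in a cycle of period 1 from step 10 on.  Therefore the state at step 4320 equals the state at step 10 + ((4320 - 10) mod 1) = 10, which is [32, 32, 32, 32, 32, 32, 32, 32, 32, 32, 32, 32, 32, 32, 32, 32, 32, 32].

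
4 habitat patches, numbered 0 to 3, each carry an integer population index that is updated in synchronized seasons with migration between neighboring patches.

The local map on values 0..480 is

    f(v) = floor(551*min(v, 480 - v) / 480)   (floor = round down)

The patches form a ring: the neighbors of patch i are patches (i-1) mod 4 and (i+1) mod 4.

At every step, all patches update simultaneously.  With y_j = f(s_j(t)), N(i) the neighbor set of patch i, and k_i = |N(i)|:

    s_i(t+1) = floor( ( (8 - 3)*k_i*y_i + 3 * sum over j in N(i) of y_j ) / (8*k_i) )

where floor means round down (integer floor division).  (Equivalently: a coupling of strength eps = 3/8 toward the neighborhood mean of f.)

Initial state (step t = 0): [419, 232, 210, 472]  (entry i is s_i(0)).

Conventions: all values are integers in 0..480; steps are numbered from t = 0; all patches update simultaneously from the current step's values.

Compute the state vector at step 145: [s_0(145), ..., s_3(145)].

Simulating step by step:
t=0: [419, 232, 210, 472]
t=1: [95, 224, 202, 63]
t=2: [129, 224, 206, 108]
t=3: [163, 232, 218, 148]
t=4: [198, 248, 237, 187]
t=5: [231, 259, 260, 227]
t=6: [261, 255, 253, 259]
t=7: [252, 257, 258, 253]
t=8: [259, 255, 255, 259]
t=9: [253, 257, 257, 253]
t=10: [259, 255, 255, 259]

Answer: [253, 257, 257, 253]
Key observation: The state at step 8, [259, 255, 255, 259], reappears at step 10: the system is in a cycle of period 2 from step 8 on.  Therefore the state at step 145 equals the state at step 8 + ((145 - 8) mod 2) = 9, which is [253, 257, 257, 253].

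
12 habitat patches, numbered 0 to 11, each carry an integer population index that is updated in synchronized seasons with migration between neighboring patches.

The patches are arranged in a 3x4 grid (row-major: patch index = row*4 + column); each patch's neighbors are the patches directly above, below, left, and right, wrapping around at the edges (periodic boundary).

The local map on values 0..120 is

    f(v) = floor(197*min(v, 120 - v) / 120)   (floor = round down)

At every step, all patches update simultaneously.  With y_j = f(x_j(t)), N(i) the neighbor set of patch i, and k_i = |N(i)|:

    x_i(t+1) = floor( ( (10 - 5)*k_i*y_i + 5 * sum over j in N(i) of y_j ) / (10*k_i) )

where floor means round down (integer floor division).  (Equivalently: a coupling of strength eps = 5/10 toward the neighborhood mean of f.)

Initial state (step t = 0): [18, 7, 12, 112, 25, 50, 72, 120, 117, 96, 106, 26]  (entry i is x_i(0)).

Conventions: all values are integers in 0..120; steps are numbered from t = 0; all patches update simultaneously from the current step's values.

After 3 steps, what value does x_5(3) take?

Answer: x_5(3) = 76

Derivation:
t=0: [18, 7, 12, 112, 25, 50, 72, 120, 117, 96, 106, 26]
t=1: [23, 26, 25, 17, 34, 62, 54, 21, 20, 34, 33, 25]
t=2: [38, 49, 46, 32, 52, 77, 72, 43, 39, 55, 55, 38]
t=3: [66, 77, 75, 59, 75, 76, 77, 69, 69, 83, 83, 65]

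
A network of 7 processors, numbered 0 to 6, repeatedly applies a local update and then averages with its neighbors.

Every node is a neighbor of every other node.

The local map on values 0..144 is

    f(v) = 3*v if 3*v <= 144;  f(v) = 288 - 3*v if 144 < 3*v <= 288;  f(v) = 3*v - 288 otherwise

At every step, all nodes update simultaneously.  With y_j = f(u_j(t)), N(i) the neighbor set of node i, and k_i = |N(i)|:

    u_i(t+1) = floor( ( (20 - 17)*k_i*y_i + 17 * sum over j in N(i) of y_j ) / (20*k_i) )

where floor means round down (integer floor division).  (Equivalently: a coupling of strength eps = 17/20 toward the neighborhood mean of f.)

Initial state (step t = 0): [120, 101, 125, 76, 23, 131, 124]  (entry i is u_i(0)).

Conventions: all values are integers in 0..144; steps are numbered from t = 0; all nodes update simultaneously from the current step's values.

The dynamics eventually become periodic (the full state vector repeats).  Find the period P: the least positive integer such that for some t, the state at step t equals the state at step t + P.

Simulating step by step:
t=0: [120, 101, 125, 76, 23, 131, 124]
t=1: [70, 69, 70, 70, 70, 70, 70]
t=2: [78, 78, 78, 78, 78, 78, 78]
t=3: [54, 54, 54, 54, 54, 54, 54]
t=4: [126, 126, 126, 126, 126, 126, 126]
t=5: [90, 90, 90, 90, 90, 90, 90]
t=6: [18, 18, 18, 18, 18, 18, 18]
t=7: [54, 54, 54, 54, 54, 54, 54]

Answer: 4
Key observation: The state at step 3, [54, 54, 54, 54, 54, 54, 54], reappears at step 7 — and no state repeats earlier — so the cycle the system enters has period 4.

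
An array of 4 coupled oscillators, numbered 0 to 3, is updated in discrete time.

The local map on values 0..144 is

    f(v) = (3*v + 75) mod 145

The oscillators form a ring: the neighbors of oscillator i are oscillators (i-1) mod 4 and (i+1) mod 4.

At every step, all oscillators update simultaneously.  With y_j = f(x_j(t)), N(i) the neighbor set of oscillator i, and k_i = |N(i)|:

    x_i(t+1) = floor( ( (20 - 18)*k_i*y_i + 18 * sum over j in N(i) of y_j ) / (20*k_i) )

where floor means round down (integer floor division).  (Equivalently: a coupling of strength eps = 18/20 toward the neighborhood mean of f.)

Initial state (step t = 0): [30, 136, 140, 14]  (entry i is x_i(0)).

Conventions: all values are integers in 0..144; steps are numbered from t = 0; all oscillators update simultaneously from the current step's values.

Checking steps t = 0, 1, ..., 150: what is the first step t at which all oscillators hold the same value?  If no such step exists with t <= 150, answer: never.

Answer: 28
Key observation: Synchronization is absorbing here: once all oscillators are equal they stay equal, and step 28 is the first all-equal step.

Derivation:
t=0: [30, 136, 140, 14]  (not all equal)
t=1: [76, 40, 80, 47]  (not all equal)
t=2: [55, 22, 56, 24]  (not all equal)
t=3: [73, 100, 74, 87]  (not all equal)
t=4: [59, 13, 59, 9]  (not all equal)
t=5: [107, 107, 107, 106]  (not all equal)
t=6: [104, 106, 104, 105]  (not all equal)
t=7: [101, 97, 101, 97]  (not all equal)
t=8: [77, 86, 77, 86]  (not all equal)
t=9: [40, 18, 40, 18]  (not all equal)
t=10: [121, 57, 121, 57]  (not all equal)
t=11: [91, 12, 91, 12]  (not all equal)
t=12: [105, 63, 105, 63]  (not all equal)
t=13: [117, 101, 117, 101]  (not all equal)
t=14: [92, 131, 92, 131]  (not all equal)
t=15: [35, 58, 35, 58]  (not all equal)
t=16: [97, 41, 97, 41]  (not all equal)
t=17: [55, 73, 55, 73]  (not all equal)
t=18: [13, 85, 13, 85]  (not all equal)
t=19: [47, 106, 47, 106]  (not all equal)
t=20: [99, 74, 99, 74]  (not all equal)
t=21: [14, 74, 14, 74]  (not all equal)
t=22: [18, 106, 18, 106]  (not all equal)
t=23: [105, 126, 105, 126]  (not all equal)
t=24: [26, 91, 26, 91]  (not all equal)
t=25: [53, 13, 53, 13]  (not all equal)
t=26: [111, 91, 111, 91]  (not all equal)
t=27: [64, 112, 64, 112]  (not all equal)
t=28: [121, 121, 121, 121]  (all equal)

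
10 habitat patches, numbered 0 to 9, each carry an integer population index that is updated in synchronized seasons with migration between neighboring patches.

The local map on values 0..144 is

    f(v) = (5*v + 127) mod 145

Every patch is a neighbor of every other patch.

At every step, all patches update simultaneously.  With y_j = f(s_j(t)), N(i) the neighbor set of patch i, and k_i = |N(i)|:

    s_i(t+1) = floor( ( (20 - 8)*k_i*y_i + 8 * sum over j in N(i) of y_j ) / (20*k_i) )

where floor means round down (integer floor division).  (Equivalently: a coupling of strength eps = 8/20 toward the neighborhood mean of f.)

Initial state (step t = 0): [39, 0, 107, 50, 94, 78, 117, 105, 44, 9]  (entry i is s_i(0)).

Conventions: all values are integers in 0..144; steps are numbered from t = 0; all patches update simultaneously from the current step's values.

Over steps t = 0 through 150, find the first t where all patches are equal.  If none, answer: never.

Simulating step by step:
t=0: [39, 0, 107, 50, 94, 78, 117, 105, 44, 9]  (not all equal)
t=1: [49, 102, 77, 80, 41, 77, 105, 71, 63, 46]  (not all equal)
t=2: [73, 59, 70, 78, 50, 70, 67, 53, 31, 64]  (not all equal)
t=3: [63, 105, 55, 77, 80, 55, 47, 88, 108, 38]  (not all equal)
t=4: [39, 75, 97, 77, 86, 97, 75, 108, 83, 50]  (not all equal)
t=5: [49, 68, 49, 74, 99, 49, 68, 79, 91, 79]  (not all equal)
t=6: [71, 44, 71, 60, 49, 71, 44, 74, 27, 74]  (not all equal)
t=7: [57, 63, 57, 107, 77, 57, 63, 66, 96, 66]  (not all equal)
t=8: [94, 31, 94, 72, 69, 94, 31, 39, 42, 39]  (not all equal)
t=9: [32, 99, 32, 52, 43, 32, 99, 41, 49, 41]  (not all equal)
t=10: [115, 60, 115, 90, 65, 115, 60, 60, 82, 60]  (not all equal)
t=11: [120, 128, 120, 131, 61, 120, 128, 128, 108, 128]  (not all equal)
t=12: [21, 43, 21, 52, 99, 21, 43, 43, 68, 43]  (not all equal)
t=13: [76, 57, 76, 82, 51, 76, 57, 57, 46, 57]  (not all equal)
t=14: [82, 110, 82, 99, 94, 82, 110, 110, 80, 110]  (not all equal)
t=15: [94, 91, 94, 60, 47, 94, 91, 91, 88, 91]  (not all equal)
t=16: [27, 18, 27, 93, 57, 27, 18, 18, 91, 18]  (not all equal)
t=17: [99, 74, 99, 41, 102, 99, 74, 74, 35, 74]  (not all equal)
t=18: [44, 56, 44, 44, 53, 44, 56, 56, 28, 56]  (not all equal)
t=19: [72, 105, 72, 72, 97, 72, 105, 105, 108, 105]  (not all equal)
t=20: [56, 67, 56, 56, 45, 56, 67, 67, 75, 67]  (not all equal)
t=21: [96, 46, 96, 96, 65, 96, 46, 46, 68, 46]  (not all equal)
t=22: [33, 56, 33, 33, 28, 33, 56, 56, 36, 56]  (not all equal)
t=23: [28, 92, 28, 28, 95, 28, 92, 92, 36, 92]  (not all equal)
t=24: [92, 28, 92, 92, 36, 92, 28, 28, 34, 28]  (not all equal)
t=25: [27, 91, 27, 27, 33, 27, 91, 91, 27, 91]  (not all equal)
t=26: [91, 27, 91, 91, 27, 91, 27, 27, 91, 27]  (not all equal)
t=27: [27, 91, 27, 27, 91, 27, 91, 91, 27, 91]  (not all equal)
t=28: [91, 27, 91, 91, 27, 91, 27, 27, 91, 27]  (not all equal)

Answer: never
Key observation: The state at step 26 reappears at step 28 — the system is in a cycle of period 2 from step 26 on.  No step 0..28 is synchronized, and the cycle repeats forever, so no step up to 150 (or ever) has all patches equal.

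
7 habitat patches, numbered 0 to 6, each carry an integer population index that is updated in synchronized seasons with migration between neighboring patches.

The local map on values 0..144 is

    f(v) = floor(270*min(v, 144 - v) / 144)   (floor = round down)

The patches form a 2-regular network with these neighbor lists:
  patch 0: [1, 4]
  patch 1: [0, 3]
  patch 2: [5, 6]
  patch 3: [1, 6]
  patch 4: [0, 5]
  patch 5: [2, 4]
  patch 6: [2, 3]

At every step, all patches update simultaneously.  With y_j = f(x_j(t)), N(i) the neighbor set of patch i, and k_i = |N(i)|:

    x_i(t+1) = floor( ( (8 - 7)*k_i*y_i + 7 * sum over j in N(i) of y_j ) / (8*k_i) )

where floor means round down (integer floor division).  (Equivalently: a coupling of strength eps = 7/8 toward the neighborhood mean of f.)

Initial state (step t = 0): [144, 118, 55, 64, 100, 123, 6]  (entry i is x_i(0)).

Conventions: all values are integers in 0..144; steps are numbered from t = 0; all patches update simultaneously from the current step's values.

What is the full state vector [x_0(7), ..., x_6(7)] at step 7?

Simulating step by step:
t=0: [144, 118, 55, 64, 100, 123, 6]
t=1: [56, 58, 34, 40, 27, 85, 98]
t=2: [82, 92, 93, 94, 100, 63, 71]
t=3: [92, 103, 121, 112, 112, 92, 98]
t=4: [71, 78, 85, 78, 92, 57, 55]
t=5: [112, 127, 105, 114, 116, 103, 114]
t=6: [43, 54, 66, 45, 66, 64, 63]
t=7: [108, 84, 119, 106, 102, 122, 105]

Answer: [108, 84, 119, 106, 102, 122, 105]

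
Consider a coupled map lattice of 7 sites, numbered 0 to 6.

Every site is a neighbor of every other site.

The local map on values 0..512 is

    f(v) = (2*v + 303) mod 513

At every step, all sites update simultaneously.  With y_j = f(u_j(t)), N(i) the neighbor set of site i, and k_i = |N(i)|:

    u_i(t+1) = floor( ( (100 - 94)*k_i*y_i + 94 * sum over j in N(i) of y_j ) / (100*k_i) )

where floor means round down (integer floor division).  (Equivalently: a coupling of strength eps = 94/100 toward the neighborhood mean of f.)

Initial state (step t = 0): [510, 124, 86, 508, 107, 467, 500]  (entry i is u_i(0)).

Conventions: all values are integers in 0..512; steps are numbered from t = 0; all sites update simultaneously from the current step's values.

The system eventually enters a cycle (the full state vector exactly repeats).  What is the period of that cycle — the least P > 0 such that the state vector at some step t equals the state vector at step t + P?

Simulating step by step:
t=0: [510, 124, 86, 508, 107, 467, 500]
t=1: [221, 246, 203, 221, 249, 229, 223]
t=2: [246, 241, 249, 246, 240, 244, 245]
t=3: [278, 279, 277, 278, 279, 278, 278]
t=4: [346, 346, 346, 346, 346, 346, 346]
t=5: [482, 482, 482, 482, 482, 482, 482]
t=6: [241, 241, 241, 241, 241, 241, 241]
t=7: [272, 272, 272, 272, 272, 272, 272]
t=8: [334, 334, 334, 334, 334, 334, 334]
t=9: [458, 458, 458, 458, 458, 458, 458]
t=10: [193, 193, 193, 193, 193, 193, 193]
t=11: [176, 176, 176, 176, 176, 176, 176]
t=12: [142, 142, 142, 142, 142, 142, 142]
t=13: [74, 74, 74, 74, 74, 74, 74]
t=14: [451, 451, 451, 451, 451, 451, 451]
t=15: [179, 179, 179, 179, 179, 179, 179]
t=16: [148, 148, 148, 148, 148, 148, 148]
t=17: [86, 86, 86, 86, 86, 86, 86]
t=18: [475, 475, 475, 475, 475, 475, 475]
t=19: [227, 227, 227, 227, 227, 227, 227]
t=20: [244, 244, 244, 244, 244, 244, 244]
t=21: [278, 278, 278, 278, 278, 278, 278]
t=22: [346, 346, 346, 346, 346, 346, 346]

Answer: 18
Key observation: The state at step 4, [346, 346, 346, 346, 346, 346, 346], reappears at step 22 — and no state repeats earlier — so the cycle the system enters has period 18.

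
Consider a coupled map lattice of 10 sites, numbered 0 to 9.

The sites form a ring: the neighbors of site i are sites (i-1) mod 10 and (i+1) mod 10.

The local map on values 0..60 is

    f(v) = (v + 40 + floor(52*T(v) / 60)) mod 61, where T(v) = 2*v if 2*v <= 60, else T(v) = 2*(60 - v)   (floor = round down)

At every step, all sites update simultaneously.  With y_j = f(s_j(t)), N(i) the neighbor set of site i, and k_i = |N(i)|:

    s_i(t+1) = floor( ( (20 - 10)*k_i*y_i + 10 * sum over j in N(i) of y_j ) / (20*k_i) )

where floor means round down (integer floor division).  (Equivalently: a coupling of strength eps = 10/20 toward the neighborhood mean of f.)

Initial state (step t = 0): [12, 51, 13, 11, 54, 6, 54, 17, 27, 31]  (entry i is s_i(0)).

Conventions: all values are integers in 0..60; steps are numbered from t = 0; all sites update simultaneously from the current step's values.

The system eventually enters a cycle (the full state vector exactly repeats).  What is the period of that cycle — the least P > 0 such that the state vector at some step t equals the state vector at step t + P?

Answer: 2
Key observation: The state at step 7, [47, 47, 48, 48, 47, 47, 47, 47, 47, 47], reappears at step 9 — and no state repeats earlier — so the cycle the system enters has period 2.

Derivation:
t=0: [12, 51, 13, 11, 54, 6, 54, 17, 27, 31]
t=1: [31, 28, 20, 18, 37, 49, 41, 36, 47, 45]
t=2: [56, 50, 37, 36, 46, 50, 51, 53, 50, 52]
t=3: [43, 47, 53, 54, 50, 46, 45, 44, 45, 43]
t=4: [50, 47, 44, 44, 46, 48, 49, 50, 50, 50]
t=5: [46, 48, 49, 49, 48, 47, 46, 46, 46, 46]
t=6: [48, 47, 47, 47, 47, 48, 48, 49, 49, 49]
t=7: [47, 47, 48, 48, 47, 47, 47, 47, 47, 47]
t=8: [48, 47, 47, 47, 47, 48, 48, 48, 48, 48]
t=9: [47, 47, 48, 48, 47, 47, 47, 47, 47, 47]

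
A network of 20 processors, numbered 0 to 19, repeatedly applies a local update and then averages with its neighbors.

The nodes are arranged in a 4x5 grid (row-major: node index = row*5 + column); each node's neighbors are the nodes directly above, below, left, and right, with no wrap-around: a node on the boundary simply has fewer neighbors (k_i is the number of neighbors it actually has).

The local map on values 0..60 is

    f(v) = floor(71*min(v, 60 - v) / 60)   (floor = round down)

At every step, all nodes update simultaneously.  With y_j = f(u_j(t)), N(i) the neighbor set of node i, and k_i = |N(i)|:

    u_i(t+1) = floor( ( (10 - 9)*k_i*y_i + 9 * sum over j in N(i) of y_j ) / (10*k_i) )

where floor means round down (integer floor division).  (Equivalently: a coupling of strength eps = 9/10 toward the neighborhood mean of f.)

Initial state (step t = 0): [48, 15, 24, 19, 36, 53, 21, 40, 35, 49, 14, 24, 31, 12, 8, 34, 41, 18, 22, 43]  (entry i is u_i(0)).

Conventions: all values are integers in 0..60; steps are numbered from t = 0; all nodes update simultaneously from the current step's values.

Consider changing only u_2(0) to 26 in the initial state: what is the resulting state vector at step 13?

Answer: [34, 32, 34, 31, 34, 32, 34, 31, 34, 31, 34, 31, 34, 31, 34, 31, 34, 31, 34, 31]
Key observation: This trace re-runs the system from the modified initial state.

Derivation:
t=0: [48, 15, 26, 19, 36, 53, 21, 40, 35, 49, 14, 24, 31, 12, 8, 34, 41, 18, 22, 43]
t=1: [12, 22, 21, 28, 18, 17, 19, 28, 19, 21, 21, 24, 22, 23, 15, 20, 25, 26, 19, 17]
t=2: [22, 20, 30, 23, 27, 20, 26, 24, 28, 20, 23, 25, 29, 22, 23, 26, 27, 26, 25, 19]
t=3: [23, 29, 26, 32, 25, 27, 26, 32, 26, 29, 27, 30, 28, 30, 24, 29, 29, 31, 26, 27]
t=4: [31, 29, 33, 30, 33, 29, 32, 30, 33, 29, 33, 32, 34, 30, 32, 32, 34, 32, 33, 29]
t=5: [34, 32, 34, 31, 34, 32, 33, 31, 34, 31, 33, 31, 33, 31, 34, 30, 32, 30, 33, 32]
t=6: [32, 30, 33, 30, 33, 30, 33, 30, 33, 30, 33, 31, 33, 30, 33, 32, 34, 32, 33, 30]
t=7: [34, 32, 34, 31, 34, 32, 34, 31, 34, 31, 33, 31, 33, 31, 34, 30, 33, 30, 34, 31]
t=8: [32, 30, 33, 30, 33, 30, 33, 30, 33, 30, 33, 31, 33, 30, 33, 31, 34, 31, 33, 30]
t=9: [34, 32, 34, 31, 34, 32, 34, 31, 34, 31, 34, 31, 34, 31, 34, 30, 33, 31, 34, 31]
t=10: [32, 30, 33, 30, 33, 30, 33, 30, 33, 30, 33, 30, 33, 30, 33, 30, 34, 30, 33, 30]
t=11: [34, 32, 34, 31, 34, 32, 34, 31, 34, 31, 34, 31, 34, 31, 34, 30, 34, 31, 34, 31]
t=12: [32, 30, 33, 30, 33, 30, 33, 30, 33, 30, 33, 30, 33, 30, 33, 30, 33, 30, 33, 30]
t=13: [34, 32, 34, 31, 34, 32, 34, 31, 34, 31, 34, 31, 34, 31, 34, 31, 34, 31, 34, 31]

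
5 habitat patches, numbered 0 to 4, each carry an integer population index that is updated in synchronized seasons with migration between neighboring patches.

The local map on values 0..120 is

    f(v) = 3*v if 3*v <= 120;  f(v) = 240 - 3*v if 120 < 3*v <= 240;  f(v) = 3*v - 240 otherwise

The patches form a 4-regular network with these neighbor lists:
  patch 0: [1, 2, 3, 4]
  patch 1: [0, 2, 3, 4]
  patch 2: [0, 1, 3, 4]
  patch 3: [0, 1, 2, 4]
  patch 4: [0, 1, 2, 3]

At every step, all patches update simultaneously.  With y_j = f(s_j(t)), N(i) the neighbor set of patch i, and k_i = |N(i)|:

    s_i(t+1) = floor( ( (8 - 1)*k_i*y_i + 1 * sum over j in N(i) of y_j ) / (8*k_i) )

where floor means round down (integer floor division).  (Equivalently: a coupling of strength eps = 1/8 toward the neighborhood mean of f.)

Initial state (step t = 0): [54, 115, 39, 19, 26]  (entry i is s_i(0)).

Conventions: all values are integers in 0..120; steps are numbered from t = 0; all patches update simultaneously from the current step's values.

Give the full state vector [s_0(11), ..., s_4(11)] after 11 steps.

Answer: [65, 55, 60, 60, 65]

Derivation:
t=0: [54, 115, 39, 19, 26]
t=1: [79, 102, 112, 61, 79]
t=2: [9, 62, 88, 55, 9]
t=3: [29, 52, 26, 69, 29]
t=4: [84, 82, 77, 39, 84]
t=5: [15, 9, 12, 103, 15]
t=6: [44, 29, 37, 65, 44]
t=7: [105, 87, 108, 52, 105]
t=8: [73, 28, 81, 81, 73]
t=9: [21, 75, 6, 6, 21]
t=10: [58, 18, 20, 20, 58]
t=11: [65, 55, 60, 60, 65]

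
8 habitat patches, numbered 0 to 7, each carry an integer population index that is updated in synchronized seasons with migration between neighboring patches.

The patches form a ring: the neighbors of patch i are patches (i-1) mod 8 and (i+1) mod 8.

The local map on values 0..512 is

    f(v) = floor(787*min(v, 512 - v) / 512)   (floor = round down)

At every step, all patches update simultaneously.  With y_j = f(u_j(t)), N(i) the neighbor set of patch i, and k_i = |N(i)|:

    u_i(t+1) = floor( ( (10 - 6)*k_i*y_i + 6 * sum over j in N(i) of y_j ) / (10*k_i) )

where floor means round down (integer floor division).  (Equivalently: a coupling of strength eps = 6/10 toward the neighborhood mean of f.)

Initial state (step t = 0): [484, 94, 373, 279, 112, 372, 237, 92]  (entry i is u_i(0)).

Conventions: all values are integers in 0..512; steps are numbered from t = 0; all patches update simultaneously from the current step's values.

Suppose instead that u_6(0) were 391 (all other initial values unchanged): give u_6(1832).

Simulating step by step:
t=0: [484, 94, 373, 279, 112, 372, 391, 92]
t=1: [102, 134, 235, 258, 240, 193, 180, 124]
t=2: [180, 237, 322, 374, 353, 311, 256, 205]
t=3: [314, 316, 289, 245, 253, 314, 344, 326]
t=4: [297, 314, 339, 369, 359, 315, 279, 282]
t=5: [329, 300, 262, 237, 250, 298, 339, 347]
t=6: [285, 329, 360, 376, 361, 325, 280, 265]
t=7: [337, 286, 240, 223, 241, 291, 342, 362]
t=8: [280, 329, 353, 358, 352, 324, 275, 250]
t=9: [341, 292, 252, 241, 255, 297, 347, 369]
t=10: [271, 329, 367, 381, 366, 325, 265, 242]
t=11: [343, 290, 233, 214, 236, 295, 349, 373]
t=12: [269, 321, 343, 347, 343, 316, 263, 237]
t=13: [346, 306, 267, 256, 269, 312, 352, 372]
t=14: [261, 315, 363, 381, 359, 308, 254, 236]
t=15: [353, 305, 242, 219, 248, 312, 358, 377]
t=16: [255, 311, 344, 360, 345, 307, 248, 226]
t=17: [352, 317, 265, 247, 266, 317, 351, 370]
t=18: [253, 306, 355, 378, 354, 307, 253, 234]
t=19: [357, 315, 252, 226, 252, 315, 357, 376]
t=20: [248, 308, 349, 371, 349, 308, 248, 226]
t=21: [350, 314, 258, 236, 258, 314, 350, 367]
t=22: [257, 313, 355, 378, 355, 313, 257, 238]
t=23: [357, 311, 249, 226, 249, 311, 357, 380]
t=24: [248, 309, 349, 368, 349, 309, 248, 223]
t=25: [348, 314, 259, 238, 259, 314, 348, 365]
t=26: [259, 313, 355, 378, 355, 313, 259, 241]
t=27: [357, 310, 249, 226, 249, 310, 357, 380]
t=28: [248, 310, 349, 368, 349, 310, 248, 223]
t=29: [348, 313, 259, 238, 259, 313, 348, 365]
t=30: [259, 314, 356, 378, 356, 314, 259, 241]
t=31: [357, 309, 248, 225, 248, 309, 357, 380]
t=32: [249, 310, 349, 366, 349, 310, 249, 223]
t=33: [348, 313, 260, 239, 260, 313, 348, 366]
t=34: [259, 313, 356, 379, 356, 313, 259, 240]
t=35: [357, 310, 248, 225, 248, 310, 357, 380]
t=36: [248, 309, 348, 366, 348, 309, 248, 223]
t=37: [348, 314, 261, 240, 261, 314, 348, 365]
t=38: [259, 312, 355, 378, 355, 312, 259, 241]
t=39: [358, 311, 250, 226, 250, 311, 358, 380]
t=40: [247, 309, 350, 369, 350, 309, 247, 222]
t=41: [347, 313, 258, 237, 258, 313, 347, 363]
t=42: [261, 314, 356, 379, 356, 314, 261, 243]
t=43: [357, 308, 248, 225, 248, 308, 357, 380]
t=44: [249, 310, 349, 366, 349, 310, 249, 223]

Answer: u_6(1832) = 249
Key observation: The state at step 32, [249, 310, 349, 366, 349, 310, 249, 223], reappears at step 44: the system is in a cycle of period 12 from step 32 on.  Therefore the state at step 1832 equals the state at step 32 + ((1832 - 32) mod 12) = 32, which is [249, 310, 349, 366, 349, 310, 249, 223].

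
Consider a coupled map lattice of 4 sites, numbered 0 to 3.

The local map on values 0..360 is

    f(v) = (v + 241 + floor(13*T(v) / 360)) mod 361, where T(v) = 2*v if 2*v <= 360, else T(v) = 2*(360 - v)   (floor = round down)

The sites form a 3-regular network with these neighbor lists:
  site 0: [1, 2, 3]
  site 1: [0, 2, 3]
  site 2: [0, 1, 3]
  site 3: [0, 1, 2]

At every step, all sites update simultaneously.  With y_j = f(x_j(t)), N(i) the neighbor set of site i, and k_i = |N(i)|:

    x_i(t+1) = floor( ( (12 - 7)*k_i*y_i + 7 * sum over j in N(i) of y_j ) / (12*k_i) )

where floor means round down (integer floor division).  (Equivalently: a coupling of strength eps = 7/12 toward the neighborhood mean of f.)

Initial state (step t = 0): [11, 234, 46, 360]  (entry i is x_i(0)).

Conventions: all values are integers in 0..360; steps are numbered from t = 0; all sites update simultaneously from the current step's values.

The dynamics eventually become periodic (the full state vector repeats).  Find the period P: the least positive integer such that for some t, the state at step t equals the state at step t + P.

Simulating step by step:
t=0: [11, 234, 46, 360]
t=1: [231, 203, 240, 229]
t=2: [116, 110, 117, 115]
t=3: [72, 151, 73, 72]
t=4: [264, 202, 264, 264]
t=5: [138, 126, 138, 138]
t=6: [24, 22, 24, 24]
t=7: [265, 265, 265, 265]
t=8: [151, 151, 151, 151]
t=9: [41, 41, 41, 41]
t=10: [284, 284, 284, 284]
t=11: [169, 169, 169, 169]
t=12: [61, 61, 61, 61]
t=13: [306, 306, 306, 306]
t=14: [189, 189, 189, 189]
t=15: [81, 81, 81, 81]
t=16: [327, 327, 327, 327]
t=17: [209, 209, 209, 209]
t=18: [99, 99, 99, 99]
t=19: [347, 347, 347, 347]
t=20: [227, 227, 227, 227]
t=21: [116, 116, 116, 116]
t=22: [4, 4, 4, 4]
t=23: [245, 245, 245, 245]
t=24: [133, 133, 133, 133]
t=25: [22, 22, 22, 22]
t=26: [264, 264, 264, 264]
t=27: [150, 150, 150, 150]
t=28: [40, 40, 40, 40]
t=29: [283, 283, 283, 283]
t=30: [168, 168, 168, 168]
t=31: [60, 60, 60, 60]
t=32: [305, 305, 305, 305]
t=33: [188, 188, 188, 188]
t=34: [80, 80, 80, 80]
t=35: [326, 326, 326, 326]
t=36: [208, 208, 208, 208]
t=37: [98, 98, 98, 98]
t=38: [346, 346, 346, 346]
t=39: [227, 227, 227, 227]

Answer: 19
Key observation: The state at step 20, [227, 227, 227, 227], reappears at step 39 — and no state repeats earlier — so the cycle the system enters has period 19.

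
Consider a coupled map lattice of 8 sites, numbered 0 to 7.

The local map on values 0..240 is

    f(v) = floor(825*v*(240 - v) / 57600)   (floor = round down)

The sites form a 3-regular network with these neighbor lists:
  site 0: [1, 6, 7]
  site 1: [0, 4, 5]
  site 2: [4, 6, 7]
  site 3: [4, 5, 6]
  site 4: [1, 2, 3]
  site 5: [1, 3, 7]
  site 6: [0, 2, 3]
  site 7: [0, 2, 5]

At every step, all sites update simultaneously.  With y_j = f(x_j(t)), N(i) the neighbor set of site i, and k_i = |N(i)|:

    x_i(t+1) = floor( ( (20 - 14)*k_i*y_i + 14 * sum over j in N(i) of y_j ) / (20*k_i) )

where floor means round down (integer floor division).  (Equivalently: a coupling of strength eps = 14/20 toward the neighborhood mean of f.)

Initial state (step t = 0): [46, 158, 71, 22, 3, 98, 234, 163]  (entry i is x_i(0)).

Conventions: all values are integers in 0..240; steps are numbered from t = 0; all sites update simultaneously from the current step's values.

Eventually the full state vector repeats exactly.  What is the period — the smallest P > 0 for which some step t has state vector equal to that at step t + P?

Simulating step by step:
t=0: [46, 158, 71, 22, 3, 98, 234, 163]
t=1: [127, 133, 100, 73, 101, 160, 91, 169]
t=2: [194, 198, 192, 187, 194, 182, 193, 188]
t=3: [128, 130, 132, 137, 129, 138, 132, 137]
t=4: [203, 203, 203, 202, 203, 202, 203, 202]
t=5: [107, 107, 107, 108, 107, 108, 107, 108]
t=6: [203, 203, 203, 203, 203, 203, 203, 203]
t=7: [107, 107, 107, 107, 107, 107, 107, 107]
t=8: [203, 203, 203, 203, 203, 203, 203, 203]

Answer: 2
Key observation: The state at step 6, [203, 203, 203, 203, 203, 203, 203, 203], reappears at step 8 — and no state repeats earlier — so the cycle the system enters has period 2.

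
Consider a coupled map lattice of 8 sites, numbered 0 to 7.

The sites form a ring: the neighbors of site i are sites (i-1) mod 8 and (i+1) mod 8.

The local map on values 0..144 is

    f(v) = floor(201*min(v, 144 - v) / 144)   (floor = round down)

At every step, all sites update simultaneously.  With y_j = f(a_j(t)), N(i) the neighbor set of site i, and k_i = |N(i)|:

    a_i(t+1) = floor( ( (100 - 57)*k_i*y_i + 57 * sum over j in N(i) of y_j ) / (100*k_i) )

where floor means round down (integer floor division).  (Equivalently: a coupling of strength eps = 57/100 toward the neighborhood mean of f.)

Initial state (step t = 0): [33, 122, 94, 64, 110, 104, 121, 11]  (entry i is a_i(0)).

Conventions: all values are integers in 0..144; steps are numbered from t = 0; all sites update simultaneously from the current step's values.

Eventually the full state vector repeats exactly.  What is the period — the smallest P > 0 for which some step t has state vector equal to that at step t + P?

Simulating step by step:
t=0: [33, 122, 94, 64, 110, 104, 121, 11]
t=1: [32, 45, 63, 71, 61, 46, 33, 28]
t=2: [47, 63, 83, 91, 83, 64, 49, 42]
t=3: [69, 80, 82, 79, 82, 81, 71, 62]
t=4: [91, 90, 87, 87, 87, 90, 91, 92]
t=5: [73, 75, 77, 79, 77, 75, 73, 72]
t=6: [98, 96, 93, 91, 93, 96, 98, 99]
t=7: [64, 67, 70, 71, 70, 67, 64, 63]
t=8: [89, 93, 96, 97, 96, 93, 89, 88]
t=9: [75, 71, 67, 66, 67, 71, 75, 76]
t=10: [96, 96, 94, 92, 94, 96, 96, 95]
t=11: [67, 67, 69, 70, 69, 67, 67, 67]
t=12: [93, 93, 95, 96, 95, 93, 93, 93]
t=13: [71, 70, 68, 67, 68, 70, 71, 71]
t=14: [98, 96, 94, 93, 94, 96, 98, 99]
t=15: [64, 66, 69, 69, 69, 66, 64, 63]
t=16: [89, 92, 94, 96, 94, 92, 89, 88]
t=17: [75, 72, 69, 68, 69, 72, 75, 76]
t=18: [96, 97, 96, 95, 96, 97, 96, 95]
t=19: [66, 66, 66, 67, 66, 66, 66, 67]
t=20: [92, 92, 92, 92, 92, 92, 92, 92]
t=21: [72, 72, 72, 72, 72, 72, 72, 72]
t=22: [100, 100, 100, 100, 100, 100, 100, 100]
t=23: [61, 61, 61, 61, 61, 61, 61, 61]
t=24: [85, 85, 85, 85, 85, 85, 85, 85]
t=25: [82, 82, 82, 82, 82, 82, 82, 82]
t=26: [86, 86, 86, 86, 86, 86, 86, 86]
t=27: [80, 80, 80, 80, 80, 80, 80, 80]
t=28: [89, 89, 89, 89, 89, 89, 89, 89]
t=29: [76, 76, 76, 76, 76, 76, 76, 76]
t=30: [94, 94, 94, 94, 94, 94, 94, 94]
t=31: [69, 69, 69, 69, 69, 69, 69, 69]
t=32: [96, 96, 96, 96, 96, 96, 96, 96]
t=33: [67, 67, 67, 67, 67, 67, 67, 67]
t=34: [93, 93, 93, 93, 93, 93, 93, 93]
t=35: [71, 71, 71, 71, 71, 71, 71, 71]
t=36: [99, 99, 99, 99, 99, 99, 99, 99]
t=37: [62, 62, 62, 62, 62, 62, 62, 62]
t=38: [86, 86, 86, 86, 86, 86, 86, 86]

Answer: 12
Key observation: The state at step 26, [86, 86, 86, 86, 86, 86, 86, 86], reappears at step 38 — and no state repeats earlier — so the cycle the system enters has period 12.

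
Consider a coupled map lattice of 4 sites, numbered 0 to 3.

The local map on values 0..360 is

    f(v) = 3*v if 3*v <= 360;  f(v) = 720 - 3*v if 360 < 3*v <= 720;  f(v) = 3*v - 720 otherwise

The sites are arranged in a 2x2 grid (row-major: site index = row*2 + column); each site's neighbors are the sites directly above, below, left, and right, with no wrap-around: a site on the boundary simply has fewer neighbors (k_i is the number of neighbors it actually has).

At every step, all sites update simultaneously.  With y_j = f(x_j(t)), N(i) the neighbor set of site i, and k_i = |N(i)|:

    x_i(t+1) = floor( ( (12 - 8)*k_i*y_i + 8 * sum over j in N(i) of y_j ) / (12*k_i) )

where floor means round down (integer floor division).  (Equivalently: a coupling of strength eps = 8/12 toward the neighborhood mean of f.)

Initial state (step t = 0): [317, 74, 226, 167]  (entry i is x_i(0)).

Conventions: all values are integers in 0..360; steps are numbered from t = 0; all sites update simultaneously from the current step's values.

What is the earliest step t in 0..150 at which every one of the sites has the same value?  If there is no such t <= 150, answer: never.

Answer: never
Key observation: The state at step 6 reappears at step 14 — the system is in a cycle of period 8 from step 6 on.  No step 0..14 is synchronized, and the cycle repeats forever, so no step up to 150 (or ever) has all sites equal.

Derivation:
t=0: [317, 74, 226, 167]  (not all equal)
t=1: [165, 224, 164, 161]  (not all equal)
t=2: [167, 170, 230, 171]  (not all equal)
t=3: [153, 212, 152, 149]  (not all equal)
t=4: [203, 206, 266, 207]  (not all equal)
t=5: [97, 104, 96, 93]  (not all equal)
t=6: [297, 294, 286, 293]  (not all equal)
t=7: [157, 164, 156, 153]  (not all equal)
t=8: [243, 246, 254, 247]  (not all equal)
t=9: [23, 16, 24, 27]  (not all equal)
t=10: [63, 66, 74, 67]  (not all equal)
t=11: [203, 196, 204, 207]  (not all equal)
t=12: [117, 114, 106, 113]  (not all equal)
t=13: [337, 344, 336, 333]  (not all equal)
t=14: [297, 294, 286, 293]  (not all equal)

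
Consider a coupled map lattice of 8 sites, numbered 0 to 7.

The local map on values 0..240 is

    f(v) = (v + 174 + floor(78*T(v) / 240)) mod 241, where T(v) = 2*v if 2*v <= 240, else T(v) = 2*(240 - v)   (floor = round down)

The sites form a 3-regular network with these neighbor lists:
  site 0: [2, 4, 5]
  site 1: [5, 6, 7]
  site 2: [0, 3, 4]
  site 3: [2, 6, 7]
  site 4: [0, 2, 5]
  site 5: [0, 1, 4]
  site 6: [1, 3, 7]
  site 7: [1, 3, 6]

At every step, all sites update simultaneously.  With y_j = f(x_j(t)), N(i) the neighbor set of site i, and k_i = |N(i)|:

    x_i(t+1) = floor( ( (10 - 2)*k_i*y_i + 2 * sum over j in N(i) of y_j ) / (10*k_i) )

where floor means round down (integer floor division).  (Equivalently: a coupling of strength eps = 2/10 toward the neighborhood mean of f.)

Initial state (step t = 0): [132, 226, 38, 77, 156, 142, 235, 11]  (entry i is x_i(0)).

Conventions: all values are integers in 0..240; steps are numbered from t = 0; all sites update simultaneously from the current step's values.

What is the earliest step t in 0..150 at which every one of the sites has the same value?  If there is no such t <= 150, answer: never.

Answer: 12
Key observation: Synchronization is absorbing here: once all sites are equal they stay equal, and step 12 is the first all-equal step.

Derivation:
t=0: [132, 226, 38, 77, 156, 142, 235, 11]  (not all equal)
t=1: [142, 167, 211, 87, 148, 140, 164, 180]  (not all equal)
t=2: [139, 146, 153, 91, 141, 138, 141, 146]  (not all equal)
t=3: [137, 139, 137, 94, 138, 137, 134, 136]  (not all equal)
t=4: [136, 136, 132, 97, 136, 136, 132, 132]  (not all equal)
t=5: [135, 135, 132, 101, 135, 136, 132, 132]  (not all equal)
t=6: [135, 135, 132, 106, 135, 136, 132, 132]  (not all equal)
t=7: [135, 135, 133, 112, 135, 136, 133, 133]  (not all equal)
t=8: [135, 135, 133, 120, 135, 136, 133, 133]  (not all equal)
t=9: [135, 135, 134, 131, 135, 136, 134, 134]  (not all equal)
t=10: [135, 135, 135, 134, 135, 136, 135, 135]  (not all equal)
t=11: [136, 136, 135, 135, 136, 136, 135, 135]  (not all equal)
t=12: [136, 136, 136, 136, 136, 136, 136, 136]  (all equal)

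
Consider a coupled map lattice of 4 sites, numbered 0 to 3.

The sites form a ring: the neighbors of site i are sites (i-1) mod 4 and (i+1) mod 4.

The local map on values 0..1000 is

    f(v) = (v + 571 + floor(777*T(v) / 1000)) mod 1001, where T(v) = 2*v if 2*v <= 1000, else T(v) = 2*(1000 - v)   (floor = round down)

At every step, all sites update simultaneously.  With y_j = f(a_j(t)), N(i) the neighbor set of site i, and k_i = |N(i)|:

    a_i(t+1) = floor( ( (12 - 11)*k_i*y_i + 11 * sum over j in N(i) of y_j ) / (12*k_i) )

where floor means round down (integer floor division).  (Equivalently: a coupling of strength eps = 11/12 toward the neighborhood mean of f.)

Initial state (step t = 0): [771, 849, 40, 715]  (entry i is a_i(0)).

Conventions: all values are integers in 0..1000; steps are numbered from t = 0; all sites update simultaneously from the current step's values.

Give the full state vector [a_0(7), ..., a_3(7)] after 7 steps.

Simulating step by step:
t=0: [771, 849, 40, 715]
t=1: [690, 681, 688, 688]
t=2: [743, 741, 743, 741]
t=3: [712, 712, 712, 712]
t=4: [729, 729, 729, 729]
t=5: [720, 720, 720, 720]
t=6: [725, 725, 725, 725]
t=7: [722, 722, 722, 722]

Answer: [722, 722, 722, 722]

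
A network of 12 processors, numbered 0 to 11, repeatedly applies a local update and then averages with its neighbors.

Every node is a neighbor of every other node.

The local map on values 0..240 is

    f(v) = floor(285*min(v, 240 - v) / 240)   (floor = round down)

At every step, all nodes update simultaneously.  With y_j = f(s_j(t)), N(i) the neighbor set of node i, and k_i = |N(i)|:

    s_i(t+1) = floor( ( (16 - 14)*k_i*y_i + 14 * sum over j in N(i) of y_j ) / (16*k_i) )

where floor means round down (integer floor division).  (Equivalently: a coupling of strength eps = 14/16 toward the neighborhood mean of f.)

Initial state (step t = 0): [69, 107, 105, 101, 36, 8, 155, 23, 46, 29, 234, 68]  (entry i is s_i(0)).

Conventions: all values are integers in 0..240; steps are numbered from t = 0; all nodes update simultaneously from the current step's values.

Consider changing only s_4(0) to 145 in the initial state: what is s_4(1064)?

Simulating step by step:
t=0: [69, 107, 105, 101, 145, 8, 155, 23, 46, 29, 234, 68]
t=1: [73, 75, 75, 74, 74, 69, 74, 70, 71, 71, 69, 73]
t=2: [85, 85, 85, 85, 85, 85, 85, 85, 85, 85, 85, 85]
t=3: [100, 100, 100, 100, 100, 100, 100, 100, 100, 100, 100, 100]
t=4: [118, 118, 118, 118, 118, 118, 118, 118, 118, 118, 118, 118]
t=5: [140, 140, 140, 140, 140, 140, 140, 140, 140, 140, 140, 140]
t=6: [118, 118, 118, 118, 118, 118, 118, 118, 118, 118, 118, 118]

Answer: s_4(1064) = 118
Key observation: The state at step 4, [118, 118, 118, 118, 118, 118, 118, 118, 118, 118, 118, 118], reappears at step 6: the system is in a cycle of period 2 from step 4 on.  Therefore the state at step 1064 equals the state at step 4 + ((1064 - 4) mod 2) = 4, which is [118, 118, 118, 118, 118, 118, 118, 118, 118, 118, 118, 118].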